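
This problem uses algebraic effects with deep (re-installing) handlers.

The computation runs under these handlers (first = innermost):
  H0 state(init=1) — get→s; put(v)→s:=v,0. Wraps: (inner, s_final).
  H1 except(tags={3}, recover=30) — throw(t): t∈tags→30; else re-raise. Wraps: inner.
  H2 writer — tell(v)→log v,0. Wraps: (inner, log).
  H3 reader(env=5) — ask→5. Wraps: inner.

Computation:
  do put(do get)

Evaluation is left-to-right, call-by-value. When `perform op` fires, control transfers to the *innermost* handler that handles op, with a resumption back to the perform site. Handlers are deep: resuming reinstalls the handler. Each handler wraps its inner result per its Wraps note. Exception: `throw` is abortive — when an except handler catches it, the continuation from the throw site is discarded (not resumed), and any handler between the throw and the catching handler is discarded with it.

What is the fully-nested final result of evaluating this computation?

Answer: ((0, 1), ())

Step-by-step:
get @ H0 ⇒ 1
put(1) @ H0 ⇒ s:=1
H0 returns (0, 1)
H1 returns (0, 1)
H2 returns ((0, 1), ())
H3 returns ((0, 1), ())
= ((0, 1), ())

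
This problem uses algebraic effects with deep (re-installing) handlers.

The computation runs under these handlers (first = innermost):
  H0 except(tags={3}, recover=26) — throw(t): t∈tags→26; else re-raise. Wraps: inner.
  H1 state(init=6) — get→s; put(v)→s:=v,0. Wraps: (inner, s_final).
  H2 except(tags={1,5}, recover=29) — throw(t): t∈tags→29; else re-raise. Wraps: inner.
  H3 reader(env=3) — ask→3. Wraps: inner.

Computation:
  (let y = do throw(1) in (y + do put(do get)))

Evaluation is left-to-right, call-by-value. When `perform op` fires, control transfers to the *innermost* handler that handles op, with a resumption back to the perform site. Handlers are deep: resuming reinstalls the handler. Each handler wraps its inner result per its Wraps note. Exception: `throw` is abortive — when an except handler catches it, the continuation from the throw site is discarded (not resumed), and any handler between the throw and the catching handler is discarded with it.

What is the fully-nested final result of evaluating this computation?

Evaluation trace:
throw(1) @ H0 re-raised
throw(1) @ H2 caught ⇒ 29
H3 returns 29
= 29

Answer: 29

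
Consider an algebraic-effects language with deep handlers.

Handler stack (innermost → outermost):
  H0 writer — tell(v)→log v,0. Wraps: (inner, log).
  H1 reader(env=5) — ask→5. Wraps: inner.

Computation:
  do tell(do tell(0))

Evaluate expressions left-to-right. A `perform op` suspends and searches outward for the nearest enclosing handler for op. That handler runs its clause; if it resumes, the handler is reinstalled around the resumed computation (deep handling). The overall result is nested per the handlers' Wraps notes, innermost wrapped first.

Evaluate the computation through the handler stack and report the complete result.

Answer: (0, (0, 0))

Working:
tell(0) @ H0 ⇒ log+=0
tell(0) @ H0 ⇒ log+=0
H0 returns (0, (0, 0))
H1 returns (0, (0, 0))
= (0, (0, 0))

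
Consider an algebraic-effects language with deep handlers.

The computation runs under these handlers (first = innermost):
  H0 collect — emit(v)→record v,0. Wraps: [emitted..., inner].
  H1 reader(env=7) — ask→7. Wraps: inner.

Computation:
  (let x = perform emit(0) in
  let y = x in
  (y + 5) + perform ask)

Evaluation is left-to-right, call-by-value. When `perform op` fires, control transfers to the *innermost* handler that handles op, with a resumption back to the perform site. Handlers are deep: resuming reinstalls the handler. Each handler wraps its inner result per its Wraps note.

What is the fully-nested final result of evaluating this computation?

Answer: [0, 12]

Step-by-step:
emit(0) @ H0 ⇒ out+=0
ask @ H1 ⇒ 7
H0 returns [0, 12]
H1 returns [0, 12]
= [0, 12]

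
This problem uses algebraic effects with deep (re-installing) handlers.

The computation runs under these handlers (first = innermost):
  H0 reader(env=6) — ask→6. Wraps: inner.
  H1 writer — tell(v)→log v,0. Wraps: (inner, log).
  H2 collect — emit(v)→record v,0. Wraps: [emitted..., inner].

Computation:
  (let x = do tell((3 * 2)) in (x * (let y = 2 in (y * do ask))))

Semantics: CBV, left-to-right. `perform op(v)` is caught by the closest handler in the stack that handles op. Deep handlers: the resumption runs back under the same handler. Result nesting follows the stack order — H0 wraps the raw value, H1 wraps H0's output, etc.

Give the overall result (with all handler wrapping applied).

Answer: [(0, (6))]

Evaluation trace:
tell(6) @ H1 ⇒ log+=6
ask @ H0 ⇒ 6
H0 returns 0
H1 returns (0, (6))
H2 returns [(0, (6))]
= [(0, (6))]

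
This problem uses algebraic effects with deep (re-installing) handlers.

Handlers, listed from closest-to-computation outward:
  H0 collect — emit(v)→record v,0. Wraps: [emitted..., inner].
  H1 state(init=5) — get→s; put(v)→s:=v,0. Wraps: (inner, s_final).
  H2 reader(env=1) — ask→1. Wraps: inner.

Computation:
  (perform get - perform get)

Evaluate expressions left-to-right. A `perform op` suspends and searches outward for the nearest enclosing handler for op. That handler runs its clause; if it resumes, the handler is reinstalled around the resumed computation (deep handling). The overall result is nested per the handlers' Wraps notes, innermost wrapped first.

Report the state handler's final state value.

Evaluation trace:
get @ H1 ⇒ 5
get @ H1 ⇒ 5
H0 returns [0]
H1 returns ([0], 5)
H2 returns ([0], 5)
= ([0], 5)

Answer: 5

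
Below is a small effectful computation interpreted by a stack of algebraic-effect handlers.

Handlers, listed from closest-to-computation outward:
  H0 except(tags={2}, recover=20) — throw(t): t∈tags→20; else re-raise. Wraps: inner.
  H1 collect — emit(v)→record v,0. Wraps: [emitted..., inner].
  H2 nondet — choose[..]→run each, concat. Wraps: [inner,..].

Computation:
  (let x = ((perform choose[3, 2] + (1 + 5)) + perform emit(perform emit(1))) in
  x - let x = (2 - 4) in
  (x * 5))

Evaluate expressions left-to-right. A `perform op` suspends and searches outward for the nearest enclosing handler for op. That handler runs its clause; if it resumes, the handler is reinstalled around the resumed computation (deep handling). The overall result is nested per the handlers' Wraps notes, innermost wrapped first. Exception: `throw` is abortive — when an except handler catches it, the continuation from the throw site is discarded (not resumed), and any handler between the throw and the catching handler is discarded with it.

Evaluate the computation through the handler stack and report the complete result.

Answer: [[1, 0, 19], [1, 0, 18]]

Working:
choose[3, 2] @ H2
  branch[0] choose=3:
    emit(1) @ H1 ⇒ out+=1
    emit(0) @ H1 ⇒ out+=0
    H0 returns 19
    H1 returns [1, 0, 19]
    H2 returns [[1, 0, 19]]
  branch[1] choose=2:
    emit(1) @ H1 ⇒ out+=1
    emit(0) @ H1 ⇒ out+=0
    H0 returns 18
    H1 returns [1, 0, 18]
    H2 returns [[1, 0, 18]]
= [[1, 0, 19], [1, 0, 18]]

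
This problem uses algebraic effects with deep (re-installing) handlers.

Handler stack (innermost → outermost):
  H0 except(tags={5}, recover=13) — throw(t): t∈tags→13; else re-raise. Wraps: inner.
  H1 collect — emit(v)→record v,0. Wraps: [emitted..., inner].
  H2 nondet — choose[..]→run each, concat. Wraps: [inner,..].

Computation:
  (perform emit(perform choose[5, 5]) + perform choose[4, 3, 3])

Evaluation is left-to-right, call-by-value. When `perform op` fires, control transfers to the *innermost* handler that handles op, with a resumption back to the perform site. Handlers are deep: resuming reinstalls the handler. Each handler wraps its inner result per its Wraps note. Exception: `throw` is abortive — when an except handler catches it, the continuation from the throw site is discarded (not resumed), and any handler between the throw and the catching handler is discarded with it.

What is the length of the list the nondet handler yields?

Answer: 6

Evaluation trace:
choose[5, 5] @ H2
  branch[0] choose=5:
    emit(5) @ H1 ⇒ out+=5
    choose[4, 3, 3] @ H2
      branch[0] choose=4:
        H0 returns 4
        H1 returns [5, 4]
        H2 returns [[5, 4]]
      branch[1] choose=3:
        H0 returns 3
        H1 returns [5, 3]
        H2 returns [[5, 3]]
      branch[2] choose=3:
        H0 returns 3
        H1 returns [5, 3]
        H2 returns [[5, 3]]
  branch[1] choose=5:
    emit(5) @ H1 ⇒ out+=5
    choose[4, 3, 3] @ H2
      branch[0] choose=4:
        H0 returns 4
        H1 returns [5, 4]
        H2 returns [[5, 4]]
      branch[1] choose=3:
        H0 returns 3
        H1 returns [5, 3]
        H2 returns [[5, 3]]
      branch[2] choose=3:
        H0 returns 3
        H1 returns [5, 3]
        H2 returns [[5, 3]]
= [[5, 4], [5, 3], [5, 3], [5, 4], [5, 3], [5, 3]]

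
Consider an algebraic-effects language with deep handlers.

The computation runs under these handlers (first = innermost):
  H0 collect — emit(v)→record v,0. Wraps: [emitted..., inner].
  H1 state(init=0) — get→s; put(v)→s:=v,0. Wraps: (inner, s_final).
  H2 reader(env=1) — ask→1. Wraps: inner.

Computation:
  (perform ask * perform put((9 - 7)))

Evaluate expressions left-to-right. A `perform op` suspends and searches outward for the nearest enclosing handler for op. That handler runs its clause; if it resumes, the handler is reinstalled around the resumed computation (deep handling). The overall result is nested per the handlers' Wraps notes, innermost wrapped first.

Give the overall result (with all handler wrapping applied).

Answer: ([0], 2)

Evaluation trace:
ask @ H2 ⇒ 1
put(2) @ H1 ⇒ s:=2
H0 returns [0]
H1 returns ([0], 2)
H2 returns ([0], 2)
= ([0], 2)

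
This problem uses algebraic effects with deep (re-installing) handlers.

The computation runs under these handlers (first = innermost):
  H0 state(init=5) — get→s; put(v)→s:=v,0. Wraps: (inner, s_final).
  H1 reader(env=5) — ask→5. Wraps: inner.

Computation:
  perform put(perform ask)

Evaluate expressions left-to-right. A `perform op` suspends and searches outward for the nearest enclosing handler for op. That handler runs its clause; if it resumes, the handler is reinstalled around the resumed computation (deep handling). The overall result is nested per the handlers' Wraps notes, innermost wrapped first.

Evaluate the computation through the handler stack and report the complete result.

Answer: (0, 5)

Step-by-step:
ask @ H1 ⇒ 5
put(5) @ H0 ⇒ s:=5
H0 returns (0, 5)
H1 returns (0, 5)
= (0, 5)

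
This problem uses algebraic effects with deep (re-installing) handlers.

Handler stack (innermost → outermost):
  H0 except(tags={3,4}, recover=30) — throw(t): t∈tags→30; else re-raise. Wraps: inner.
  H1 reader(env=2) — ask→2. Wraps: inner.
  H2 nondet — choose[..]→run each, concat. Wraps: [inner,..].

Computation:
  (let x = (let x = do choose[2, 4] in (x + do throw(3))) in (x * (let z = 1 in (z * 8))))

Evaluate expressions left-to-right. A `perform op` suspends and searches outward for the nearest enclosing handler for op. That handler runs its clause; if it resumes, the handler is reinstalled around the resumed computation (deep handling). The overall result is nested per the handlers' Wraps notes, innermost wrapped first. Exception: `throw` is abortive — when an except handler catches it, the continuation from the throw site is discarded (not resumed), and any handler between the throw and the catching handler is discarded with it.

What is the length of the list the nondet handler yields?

Working:
choose[2, 4] @ H2
  branch[0] choose=2:
    throw(3) @ H0 caught ⇒ 30
    H1 returns 30
    H2 returns [30]
  branch[1] choose=4:
    throw(3) @ H0 caught ⇒ 30
    H1 returns 30
    H2 returns [30]
= [30, 30]

Answer: 2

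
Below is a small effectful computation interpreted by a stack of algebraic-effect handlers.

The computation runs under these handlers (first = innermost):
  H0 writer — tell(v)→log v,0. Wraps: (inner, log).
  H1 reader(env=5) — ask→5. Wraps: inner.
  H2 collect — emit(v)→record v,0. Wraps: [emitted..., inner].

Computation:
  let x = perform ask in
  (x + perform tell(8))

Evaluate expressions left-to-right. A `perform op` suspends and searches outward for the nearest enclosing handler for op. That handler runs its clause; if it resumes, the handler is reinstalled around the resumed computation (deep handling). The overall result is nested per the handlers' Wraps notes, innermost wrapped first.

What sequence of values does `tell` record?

Answer: (8)

Step-by-step:
ask @ H1 ⇒ 5
tell(8) @ H0 ⇒ log+=8
H0 returns (5, (8))
H1 returns (5, (8))
H2 returns [(5, (8))]
= [(5, (8))]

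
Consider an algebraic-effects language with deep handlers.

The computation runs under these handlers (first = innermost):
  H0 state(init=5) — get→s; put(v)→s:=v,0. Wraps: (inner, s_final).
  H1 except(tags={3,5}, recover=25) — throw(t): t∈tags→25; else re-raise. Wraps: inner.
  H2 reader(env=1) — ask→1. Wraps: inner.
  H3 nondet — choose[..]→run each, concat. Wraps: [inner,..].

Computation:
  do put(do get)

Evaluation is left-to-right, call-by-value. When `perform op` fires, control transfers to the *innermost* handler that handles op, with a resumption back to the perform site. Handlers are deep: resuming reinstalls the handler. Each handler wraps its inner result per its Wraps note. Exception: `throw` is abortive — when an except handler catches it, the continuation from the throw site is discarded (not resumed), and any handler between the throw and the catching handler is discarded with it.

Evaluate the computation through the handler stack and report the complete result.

Answer: [(0, 5)]

Evaluation trace:
get @ H0 ⇒ 5
put(5) @ H0 ⇒ s:=5
H0 returns (0, 5)
H1 returns (0, 5)
H2 returns (0, 5)
H3 returns [(0, 5)]
= [(0, 5)]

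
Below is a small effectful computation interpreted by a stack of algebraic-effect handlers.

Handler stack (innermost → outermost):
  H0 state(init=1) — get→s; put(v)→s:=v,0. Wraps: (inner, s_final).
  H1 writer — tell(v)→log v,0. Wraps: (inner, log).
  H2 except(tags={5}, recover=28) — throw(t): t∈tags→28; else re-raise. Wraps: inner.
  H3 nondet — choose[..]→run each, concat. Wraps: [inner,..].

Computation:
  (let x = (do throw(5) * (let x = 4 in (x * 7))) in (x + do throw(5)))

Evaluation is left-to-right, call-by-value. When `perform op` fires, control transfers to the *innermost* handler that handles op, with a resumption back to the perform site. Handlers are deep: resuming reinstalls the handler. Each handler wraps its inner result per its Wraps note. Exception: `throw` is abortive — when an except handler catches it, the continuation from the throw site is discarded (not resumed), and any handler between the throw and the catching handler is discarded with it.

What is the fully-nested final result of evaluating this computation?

Step-by-step:
throw(5) @ H2 caught ⇒ 28
H3 returns [28]
= [28]

Answer: [28]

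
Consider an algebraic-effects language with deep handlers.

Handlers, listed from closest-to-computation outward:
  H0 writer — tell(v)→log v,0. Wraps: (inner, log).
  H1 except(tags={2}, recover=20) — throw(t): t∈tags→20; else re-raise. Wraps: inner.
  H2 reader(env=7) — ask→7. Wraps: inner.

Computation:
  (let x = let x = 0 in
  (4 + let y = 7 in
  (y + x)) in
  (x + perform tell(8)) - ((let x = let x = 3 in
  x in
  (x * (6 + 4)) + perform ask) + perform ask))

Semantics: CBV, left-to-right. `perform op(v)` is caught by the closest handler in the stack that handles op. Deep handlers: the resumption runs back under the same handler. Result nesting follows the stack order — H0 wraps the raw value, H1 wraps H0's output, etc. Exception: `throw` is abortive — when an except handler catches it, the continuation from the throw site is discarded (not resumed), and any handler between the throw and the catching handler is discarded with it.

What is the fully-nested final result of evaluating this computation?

Answer: (-33, (8))

Step-by-step:
tell(8) @ H0 ⇒ log+=8
ask @ H2 ⇒ 7
ask @ H2 ⇒ 7
H0 returns (-33, (8))
H1 returns (-33, (8))
H2 returns (-33, (8))
= (-33, (8))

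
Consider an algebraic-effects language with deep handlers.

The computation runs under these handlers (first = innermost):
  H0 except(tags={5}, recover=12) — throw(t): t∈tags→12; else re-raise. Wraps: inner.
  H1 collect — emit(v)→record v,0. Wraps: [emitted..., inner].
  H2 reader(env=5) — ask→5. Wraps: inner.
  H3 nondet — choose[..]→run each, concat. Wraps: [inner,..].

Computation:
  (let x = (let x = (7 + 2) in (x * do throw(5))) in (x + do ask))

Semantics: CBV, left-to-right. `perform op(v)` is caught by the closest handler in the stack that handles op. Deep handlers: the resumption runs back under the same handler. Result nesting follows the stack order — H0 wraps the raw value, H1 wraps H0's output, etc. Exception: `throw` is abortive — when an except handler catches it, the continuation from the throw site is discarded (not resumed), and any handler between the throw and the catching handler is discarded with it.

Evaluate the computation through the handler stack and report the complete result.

Working:
throw(5) @ H0 caught ⇒ 12
H1 returns [12]
H2 returns [12]
H3 returns [[12]]
= [[12]]

Answer: [[12]]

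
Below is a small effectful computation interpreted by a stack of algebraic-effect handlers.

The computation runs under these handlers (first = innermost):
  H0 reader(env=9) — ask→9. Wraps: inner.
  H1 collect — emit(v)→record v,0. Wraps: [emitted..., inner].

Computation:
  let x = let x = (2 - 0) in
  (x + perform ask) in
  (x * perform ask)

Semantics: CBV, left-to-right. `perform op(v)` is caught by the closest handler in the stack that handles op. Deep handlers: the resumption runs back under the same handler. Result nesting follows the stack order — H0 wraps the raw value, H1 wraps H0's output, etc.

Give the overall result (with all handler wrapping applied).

Working:
ask @ H0 ⇒ 9
ask @ H0 ⇒ 9
H0 returns 99
H1 returns [99]
= [99]

Answer: [99]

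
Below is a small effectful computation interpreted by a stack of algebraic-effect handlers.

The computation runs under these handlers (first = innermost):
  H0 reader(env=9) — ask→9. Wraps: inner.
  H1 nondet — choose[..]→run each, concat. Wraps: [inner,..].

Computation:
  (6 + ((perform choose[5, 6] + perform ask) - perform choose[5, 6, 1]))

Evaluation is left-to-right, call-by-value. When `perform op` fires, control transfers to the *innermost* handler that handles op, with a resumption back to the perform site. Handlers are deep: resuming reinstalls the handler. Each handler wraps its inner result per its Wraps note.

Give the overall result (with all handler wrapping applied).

Answer: [15, 14, 19, 16, 15, 20]

Evaluation trace:
choose[5, 6] @ H1
  branch[0] choose=5:
    ask @ H0 ⇒ 9
    choose[5, 6, 1] @ H1
      branch[0] choose=5:
        H0 returns 15
        H1 returns [15]
      branch[1] choose=6:
        H0 returns 14
        H1 returns [14]
      branch[2] choose=1:
        H0 returns 19
        H1 returns [19]
  branch[1] choose=6:
    ask @ H0 ⇒ 9
    choose[5, 6, 1] @ H1
      branch[0] choose=5:
        H0 returns 16
        H1 returns [16]
      branch[1] choose=6:
        H0 returns 15
        H1 returns [15]
      branch[2] choose=1:
        H0 returns 20
        H1 returns [20]
= [15, 14, 19, 16, 15, 20]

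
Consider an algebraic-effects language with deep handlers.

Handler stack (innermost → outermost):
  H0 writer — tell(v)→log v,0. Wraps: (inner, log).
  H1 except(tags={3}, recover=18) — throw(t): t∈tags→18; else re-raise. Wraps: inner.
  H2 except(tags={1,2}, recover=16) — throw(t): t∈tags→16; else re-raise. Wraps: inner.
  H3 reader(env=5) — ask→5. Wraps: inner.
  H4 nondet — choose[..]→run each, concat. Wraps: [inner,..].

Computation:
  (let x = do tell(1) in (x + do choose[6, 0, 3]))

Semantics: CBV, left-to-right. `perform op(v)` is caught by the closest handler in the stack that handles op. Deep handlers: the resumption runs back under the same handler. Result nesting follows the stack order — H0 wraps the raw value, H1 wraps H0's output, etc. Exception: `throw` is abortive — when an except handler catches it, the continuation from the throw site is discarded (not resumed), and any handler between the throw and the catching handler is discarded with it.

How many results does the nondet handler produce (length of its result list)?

Evaluation trace:
tell(1) @ H0 ⇒ log+=1
choose[6, 0, 3] @ H4
  branch[0] choose=6:
    H0 returns (6, (1))
    H1 returns (6, (1))
    H2 returns (6, (1))
    H3 returns (6, (1))
    H4 returns [(6, (1))]
  branch[1] choose=0:
    H0 returns (0, (1))
    H1 returns (0, (1))
    H2 returns (0, (1))
    H3 returns (0, (1))
    H4 returns [(0, (1))]
  branch[2] choose=3:
    H0 returns (3, (1))
    H1 returns (3, (1))
    H2 returns (3, (1))
    H3 returns (3, (1))
    H4 returns [(3, (1))]
= [(6, (1)), (0, (1)), (3, (1))]

Answer: 3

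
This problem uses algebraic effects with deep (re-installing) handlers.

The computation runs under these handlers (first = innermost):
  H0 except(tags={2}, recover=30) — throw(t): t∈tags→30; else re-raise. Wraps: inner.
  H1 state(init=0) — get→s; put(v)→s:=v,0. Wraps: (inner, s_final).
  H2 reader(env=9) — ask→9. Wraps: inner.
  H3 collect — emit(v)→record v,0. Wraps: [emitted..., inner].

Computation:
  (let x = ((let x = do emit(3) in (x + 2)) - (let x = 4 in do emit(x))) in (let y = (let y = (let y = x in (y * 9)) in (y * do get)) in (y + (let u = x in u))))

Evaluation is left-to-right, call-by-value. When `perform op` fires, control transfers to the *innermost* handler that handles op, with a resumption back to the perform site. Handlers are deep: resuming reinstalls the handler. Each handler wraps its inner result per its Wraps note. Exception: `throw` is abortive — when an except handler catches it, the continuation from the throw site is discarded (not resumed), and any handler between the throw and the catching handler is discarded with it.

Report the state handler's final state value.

Working:
emit(3) @ H3 ⇒ out+=3
emit(4) @ H3 ⇒ out+=4
get @ H1 ⇒ 0
H0 returns 2
H1 returns (2, 0)
H2 returns (2, 0)
H3 returns [3, 4, (2, 0)]
= [3, 4, (2, 0)]

Answer: 0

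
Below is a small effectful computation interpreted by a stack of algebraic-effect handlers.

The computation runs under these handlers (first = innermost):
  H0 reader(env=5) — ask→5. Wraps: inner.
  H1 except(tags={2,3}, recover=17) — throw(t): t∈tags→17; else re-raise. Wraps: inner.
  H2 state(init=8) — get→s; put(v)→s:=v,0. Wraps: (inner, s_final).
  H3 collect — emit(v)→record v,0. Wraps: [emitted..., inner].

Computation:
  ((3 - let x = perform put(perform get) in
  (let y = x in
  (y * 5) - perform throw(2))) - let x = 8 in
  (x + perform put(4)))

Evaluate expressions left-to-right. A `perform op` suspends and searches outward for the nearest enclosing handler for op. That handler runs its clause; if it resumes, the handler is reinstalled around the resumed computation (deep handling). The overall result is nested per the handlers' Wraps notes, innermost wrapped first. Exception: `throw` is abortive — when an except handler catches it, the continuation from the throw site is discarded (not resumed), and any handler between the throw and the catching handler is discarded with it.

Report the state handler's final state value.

Step-by-step:
get @ H2 ⇒ 8
put(8) @ H2 ⇒ s:=8
throw(2) @ H1 caught ⇒ 17
H2 returns (17, 8)
H3 returns [(17, 8)]
= [(17, 8)]

Answer: 8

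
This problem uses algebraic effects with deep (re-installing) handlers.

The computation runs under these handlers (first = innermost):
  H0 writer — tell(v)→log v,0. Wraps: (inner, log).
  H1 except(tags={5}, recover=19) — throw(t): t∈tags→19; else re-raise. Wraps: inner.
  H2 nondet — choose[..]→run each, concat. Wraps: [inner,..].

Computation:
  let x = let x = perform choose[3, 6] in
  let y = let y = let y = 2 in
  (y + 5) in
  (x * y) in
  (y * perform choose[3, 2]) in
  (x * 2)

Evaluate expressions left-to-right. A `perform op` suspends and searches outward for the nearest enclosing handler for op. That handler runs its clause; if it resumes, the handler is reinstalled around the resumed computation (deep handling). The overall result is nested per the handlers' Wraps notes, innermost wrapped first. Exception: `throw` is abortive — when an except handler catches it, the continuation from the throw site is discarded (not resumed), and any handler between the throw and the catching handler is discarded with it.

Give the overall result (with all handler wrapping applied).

Evaluation trace:
choose[3, 6] @ H2
  branch[0] choose=3:
    choose[3, 2] @ H2
      branch[0] choose=3:
        H0 returns (126, ())
        H1 returns (126, ())
        H2 returns [(126, ())]
      branch[1] choose=2:
        H0 returns (84, ())
        H1 returns (84, ())
        H2 returns [(84, ())]
  branch[1] choose=6:
    choose[3, 2] @ H2
      branch[0] choose=3:
        H0 returns (252, ())
        H1 returns (252, ())
        H2 returns [(252, ())]
      branch[1] choose=2:
        H0 returns (168, ())
        H1 returns (168, ())
        H2 returns [(168, ())]
= [(126, ()), (84, ()), (252, ()), (168, ())]

Answer: [(126, ()), (84, ()), (252, ()), (168, ())]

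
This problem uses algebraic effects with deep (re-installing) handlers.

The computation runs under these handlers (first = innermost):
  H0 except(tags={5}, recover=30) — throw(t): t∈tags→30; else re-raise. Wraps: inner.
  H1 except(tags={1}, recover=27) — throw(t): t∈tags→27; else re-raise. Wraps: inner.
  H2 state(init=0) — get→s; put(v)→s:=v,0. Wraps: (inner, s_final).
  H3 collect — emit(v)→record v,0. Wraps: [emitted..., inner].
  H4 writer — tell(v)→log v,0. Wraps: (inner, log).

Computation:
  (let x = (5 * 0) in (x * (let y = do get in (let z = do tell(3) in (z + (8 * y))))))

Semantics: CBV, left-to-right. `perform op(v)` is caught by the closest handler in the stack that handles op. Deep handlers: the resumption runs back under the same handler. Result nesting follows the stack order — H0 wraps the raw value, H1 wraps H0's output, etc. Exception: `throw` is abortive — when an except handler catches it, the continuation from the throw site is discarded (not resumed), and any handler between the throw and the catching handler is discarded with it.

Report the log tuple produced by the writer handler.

Working:
get @ H2 ⇒ 0
tell(3) @ H4 ⇒ log+=3
H0 returns 0
H1 returns 0
H2 returns (0, 0)
H3 returns [(0, 0)]
H4 returns ([(0, 0)], (3))
= ([(0, 0)], (3))

Answer: (3)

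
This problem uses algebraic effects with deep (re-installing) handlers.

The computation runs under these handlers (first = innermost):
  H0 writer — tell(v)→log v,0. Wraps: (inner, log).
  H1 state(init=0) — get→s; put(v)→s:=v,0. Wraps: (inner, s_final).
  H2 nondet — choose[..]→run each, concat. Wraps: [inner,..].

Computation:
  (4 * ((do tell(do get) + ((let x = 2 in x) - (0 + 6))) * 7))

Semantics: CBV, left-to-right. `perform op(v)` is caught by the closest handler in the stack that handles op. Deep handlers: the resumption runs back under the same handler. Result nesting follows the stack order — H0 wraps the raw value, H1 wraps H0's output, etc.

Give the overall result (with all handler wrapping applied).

Working:
get @ H1 ⇒ 0
tell(0) @ H0 ⇒ log+=0
H0 returns (-112, (0))
H1 returns ((-112, (0)), 0)
H2 returns [((-112, (0)), 0)]
= [((-112, (0)), 0)]

Answer: [((-112, (0)), 0)]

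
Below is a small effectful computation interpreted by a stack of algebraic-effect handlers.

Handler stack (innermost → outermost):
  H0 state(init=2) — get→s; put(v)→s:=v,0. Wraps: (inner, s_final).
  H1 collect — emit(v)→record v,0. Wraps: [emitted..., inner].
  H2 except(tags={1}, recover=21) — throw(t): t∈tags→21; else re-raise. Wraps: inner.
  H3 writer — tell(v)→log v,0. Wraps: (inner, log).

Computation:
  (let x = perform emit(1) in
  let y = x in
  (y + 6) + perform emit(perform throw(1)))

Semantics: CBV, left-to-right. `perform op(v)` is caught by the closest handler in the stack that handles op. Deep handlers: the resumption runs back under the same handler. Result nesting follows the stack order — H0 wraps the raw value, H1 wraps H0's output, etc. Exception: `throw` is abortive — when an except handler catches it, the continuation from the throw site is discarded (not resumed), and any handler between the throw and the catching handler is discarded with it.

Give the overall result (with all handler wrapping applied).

Answer: (21, ())

Evaluation trace:
emit(1) @ H1 ⇒ out+=1
throw(1) @ H2 caught ⇒ 21
H3 returns (21, ())
= (21, ())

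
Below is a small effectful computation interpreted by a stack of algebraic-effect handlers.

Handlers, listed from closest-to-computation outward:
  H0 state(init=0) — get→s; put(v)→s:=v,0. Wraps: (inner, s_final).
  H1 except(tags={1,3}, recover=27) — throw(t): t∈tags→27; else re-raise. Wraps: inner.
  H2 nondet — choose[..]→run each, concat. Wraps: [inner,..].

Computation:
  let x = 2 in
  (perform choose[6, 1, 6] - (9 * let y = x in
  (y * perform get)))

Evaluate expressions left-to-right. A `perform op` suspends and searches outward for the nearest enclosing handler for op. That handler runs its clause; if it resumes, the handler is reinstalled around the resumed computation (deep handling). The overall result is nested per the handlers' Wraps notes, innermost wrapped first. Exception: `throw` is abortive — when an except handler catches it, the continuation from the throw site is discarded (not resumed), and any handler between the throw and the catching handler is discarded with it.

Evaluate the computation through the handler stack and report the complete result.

Working:
choose[6, 1, 6] @ H2
  branch[0] choose=6:
    get @ H0 ⇒ 0
    H0 returns (6, 0)
    H1 returns (6, 0)
    H2 returns [(6, 0)]
  branch[1] choose=1:
    get @ H0 ⇒ 0
    H0 returns (1, 0)
    H1 returns (1, 0)
    H2 returns [(1, 0)]
  branch[2] choose=6:
    get @ H0 ⇒ 0
    H0 returns (6, 0)
    H1 returns (6, 0)
    H2 returns [(6, 0)]
= [(6, 0), (1, 0), (6, 0)]

Answer: [(6, 0), (1, 0), (6, 0)]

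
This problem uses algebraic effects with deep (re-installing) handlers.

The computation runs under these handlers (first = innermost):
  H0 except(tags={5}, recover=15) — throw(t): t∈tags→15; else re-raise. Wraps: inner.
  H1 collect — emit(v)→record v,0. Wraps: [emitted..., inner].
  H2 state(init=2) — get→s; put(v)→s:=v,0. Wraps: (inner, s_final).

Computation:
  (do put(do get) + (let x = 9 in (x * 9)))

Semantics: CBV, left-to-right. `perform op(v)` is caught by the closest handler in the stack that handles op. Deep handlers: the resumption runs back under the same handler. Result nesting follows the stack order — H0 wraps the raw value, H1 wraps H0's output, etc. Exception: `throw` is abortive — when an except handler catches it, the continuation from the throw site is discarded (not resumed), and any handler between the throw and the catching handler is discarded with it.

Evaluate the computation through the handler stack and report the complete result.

Working:
get @ H2 ⇒ 2
put(2) @ H2 ⇒ s:=2
H0 returns 81
H1 returns [81]
H2 returns ([81], 2)
= ([81], 2)

Answer: ([81], 2)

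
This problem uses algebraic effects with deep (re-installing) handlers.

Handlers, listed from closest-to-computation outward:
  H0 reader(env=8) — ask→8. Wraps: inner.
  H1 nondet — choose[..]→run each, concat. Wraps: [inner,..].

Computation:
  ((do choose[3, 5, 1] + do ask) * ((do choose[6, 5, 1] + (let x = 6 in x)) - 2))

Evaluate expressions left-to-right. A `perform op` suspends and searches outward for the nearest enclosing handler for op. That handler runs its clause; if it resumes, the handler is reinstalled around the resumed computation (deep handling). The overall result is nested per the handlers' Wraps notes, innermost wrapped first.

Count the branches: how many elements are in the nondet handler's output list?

Step-by-step:
choose[3, 5, 1] @ H1
  branch[0] choose=3:
    ask @ H0 ⇒ 8
    choose[6, 5, 1] @ H1
      branch[0] choose=6:
        H0 returns 110
        H1 returns [110]
      branch[1] choose=5:
        H0 returns 99
        H1 returns [99]
      branch[2] choose=1:
        H0 returns 55
        H1 returns [55]
  branch[1] choose=5:
    ask @ H0 ⇒ 8
    choose[6, 5, 1] @ H1
      branch[0] choose=6:
        H0 returns 130
        H1 returns [130]
      branch[1] choose=5:
        H0 returns 117
        H1 returns [117]
      branch[2] choose=1:
        H0 returns 65
        H1 returns [65]
  branch[2] choose=1:
    ask @ H0 ⇒ 8
    choose[6, 5, 1] @ H1
      branch[0] choose=6:
        H0 returns 90
        H1 returns [90]
      branch[1] choose=5:
        H0 returns 81
        H1 returns [81]
      branch[2] choose=1:
        H0 returns 45
        H1 returns [45]
= [110, 99, 55, 130, 117, 65, 90, 81, 45]

Answer: 9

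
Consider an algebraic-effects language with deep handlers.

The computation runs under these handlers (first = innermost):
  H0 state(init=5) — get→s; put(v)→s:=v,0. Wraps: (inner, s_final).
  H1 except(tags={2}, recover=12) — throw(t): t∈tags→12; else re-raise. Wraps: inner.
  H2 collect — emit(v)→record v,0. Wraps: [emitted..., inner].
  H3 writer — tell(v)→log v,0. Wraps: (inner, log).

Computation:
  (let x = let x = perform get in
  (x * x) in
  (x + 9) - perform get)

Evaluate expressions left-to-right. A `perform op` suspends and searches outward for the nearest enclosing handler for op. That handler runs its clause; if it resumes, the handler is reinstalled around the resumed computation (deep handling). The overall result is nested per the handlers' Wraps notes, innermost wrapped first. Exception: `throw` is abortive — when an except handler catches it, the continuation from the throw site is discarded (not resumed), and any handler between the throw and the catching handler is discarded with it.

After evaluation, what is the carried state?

Step-by-step:
get @ H0 ⇒ 5
get @ H0 ⇒ 5
H0 returns (29, 5)
H1 returns (29, 5)
H2 returns [(29, 5)]
H3 returns ([(29, 5)], ())
= ([(29, 5)], ())

Answer: 5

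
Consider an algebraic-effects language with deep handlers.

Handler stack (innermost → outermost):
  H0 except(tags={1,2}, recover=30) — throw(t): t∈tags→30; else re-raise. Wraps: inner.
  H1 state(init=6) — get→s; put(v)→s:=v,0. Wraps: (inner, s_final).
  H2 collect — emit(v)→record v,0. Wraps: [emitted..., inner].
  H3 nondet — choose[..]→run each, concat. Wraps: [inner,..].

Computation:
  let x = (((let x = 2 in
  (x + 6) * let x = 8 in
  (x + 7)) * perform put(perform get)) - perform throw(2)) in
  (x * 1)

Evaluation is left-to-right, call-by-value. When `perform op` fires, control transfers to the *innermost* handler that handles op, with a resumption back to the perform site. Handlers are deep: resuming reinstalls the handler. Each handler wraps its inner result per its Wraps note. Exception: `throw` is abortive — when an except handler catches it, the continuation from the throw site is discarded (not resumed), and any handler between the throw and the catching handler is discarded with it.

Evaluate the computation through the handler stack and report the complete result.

Answer: [[(30, 6)]]

Working:
get @ H1 ⇒ 6
put(6) @ H1 ⇒ s:=6
throw(2) @ H0 caught ⇒ 30
H1 returns (30, 6)
H2 returns [(30, 6)]
H3 returns [[(30, 6)]]
= [[(30, 6)]]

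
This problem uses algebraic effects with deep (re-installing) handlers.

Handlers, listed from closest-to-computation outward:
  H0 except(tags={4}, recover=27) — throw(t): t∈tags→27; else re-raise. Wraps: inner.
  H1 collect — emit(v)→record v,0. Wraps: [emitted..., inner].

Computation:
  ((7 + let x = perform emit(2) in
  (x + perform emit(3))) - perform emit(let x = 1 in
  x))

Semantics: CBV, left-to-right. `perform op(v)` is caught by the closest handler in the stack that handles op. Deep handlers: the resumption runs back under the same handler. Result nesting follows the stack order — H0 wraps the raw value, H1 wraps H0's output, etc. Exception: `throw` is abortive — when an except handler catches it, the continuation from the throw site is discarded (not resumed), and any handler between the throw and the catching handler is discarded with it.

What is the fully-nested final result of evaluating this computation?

Answer: [2, 3, 1, 7]

Working:
emit(2) @ H1 ⇒ out+=2
emit(3) @ H1 ⇒ out+=3
emit(1) @ H1 ⇒ out+=1
H0 returns 7
H1 returns [2, 3, 1, 7]
= [2, 3, 1, 7]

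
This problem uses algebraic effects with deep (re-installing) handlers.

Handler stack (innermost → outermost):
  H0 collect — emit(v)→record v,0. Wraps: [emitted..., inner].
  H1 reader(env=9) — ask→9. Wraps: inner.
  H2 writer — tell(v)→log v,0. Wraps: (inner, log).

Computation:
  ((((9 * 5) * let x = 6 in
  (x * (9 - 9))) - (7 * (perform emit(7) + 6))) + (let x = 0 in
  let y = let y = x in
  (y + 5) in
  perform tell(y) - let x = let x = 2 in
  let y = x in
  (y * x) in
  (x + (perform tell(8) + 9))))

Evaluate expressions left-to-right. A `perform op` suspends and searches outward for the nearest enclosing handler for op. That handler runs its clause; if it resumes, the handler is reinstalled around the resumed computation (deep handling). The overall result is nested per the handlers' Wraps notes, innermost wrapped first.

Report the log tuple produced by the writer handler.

Answer: (5, 8)

Step-by-step:
emit(7) @ H0 ⇒ out+=7
tell(5) @ H2 ⇒ log+=5
tell(8) @ H2 ⇒ log+=8
H0 returns [7, -55]
H1 returns [7, -55]
H2 returns ([7, -55], (5, 8))
= ([7, -55], (5, 8))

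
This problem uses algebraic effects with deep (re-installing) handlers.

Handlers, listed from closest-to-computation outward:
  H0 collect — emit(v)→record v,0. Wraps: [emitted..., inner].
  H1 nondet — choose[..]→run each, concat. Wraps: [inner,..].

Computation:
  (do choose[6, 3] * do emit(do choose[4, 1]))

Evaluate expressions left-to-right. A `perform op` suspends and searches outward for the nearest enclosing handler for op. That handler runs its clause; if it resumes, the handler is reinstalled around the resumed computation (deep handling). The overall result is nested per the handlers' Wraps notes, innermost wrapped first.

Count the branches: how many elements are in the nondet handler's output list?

Evaluation trace:
choose[6, 3] @ H1
  branch[0] choose=6:
    choose[4, 1] @ H1
      branch[0] choose=4:
        emit(4) @ H0 ⇒ out+=4
        H0 returns [4, 0]
        H1 returns [[4, 0]]
      branch[1] choose=1:
        emit(1) @ H0 ⇒ out+=1
        H0 returns [1, 0]
        H1 returns [[1, 0]]
  branch[1] choose=3:
    choose[4, 1] @ H1
      branch[0] choose=4:
        emit(4) @ H0 ⇒ out+=4
        H0 returns [4, 0]
        H1 returns [[4, 0]]
      branch[1] choose=1:
        emit(1) @ H0 ⇒ out+=1
        H0 returns [1, 0]
        H1 returns [[1, 0]]
= [[4, 0], [1, 0], [4, 0], [1, 0]]

Answer: 4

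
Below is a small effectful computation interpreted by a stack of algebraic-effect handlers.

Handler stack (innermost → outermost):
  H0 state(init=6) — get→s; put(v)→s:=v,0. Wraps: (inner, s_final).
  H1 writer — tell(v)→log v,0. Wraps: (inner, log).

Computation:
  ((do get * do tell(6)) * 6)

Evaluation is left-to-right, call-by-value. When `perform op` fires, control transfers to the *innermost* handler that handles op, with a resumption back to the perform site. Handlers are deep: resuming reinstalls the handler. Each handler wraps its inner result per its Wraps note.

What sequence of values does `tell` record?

Answer: (6)

Evaluation trace:
get @ H0 ⇒ 6
tell(6) @ H1 ⇒ log+=6
H0 returns (0, 6)
H1 returns ((0, 6), (6))
= ((0, 6), (6))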